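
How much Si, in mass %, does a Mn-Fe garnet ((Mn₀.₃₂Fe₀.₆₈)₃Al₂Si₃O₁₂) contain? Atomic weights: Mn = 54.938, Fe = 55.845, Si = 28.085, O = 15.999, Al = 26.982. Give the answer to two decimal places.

16.96 mass %

Molar mass of (Mn₀.₃₂Fe₀.₆₈)₃Al₂Si₃O₁₂: 0.96×54.938 + 2.04×55.845 + 2×26.982 + 3×28.085 + 12×15.999 = 496.871 g/mol.
Mass of Si per formula unit: 3 × 28.085 = 84.255 g.
Weight fraction Si = 84.255 / 496.871 = 0.1696.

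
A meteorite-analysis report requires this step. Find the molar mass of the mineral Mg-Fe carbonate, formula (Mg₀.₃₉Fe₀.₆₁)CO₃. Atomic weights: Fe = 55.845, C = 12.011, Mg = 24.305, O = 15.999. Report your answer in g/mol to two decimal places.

M = 0.39(24.305) + 0.61(55.845) + 1(12.011) + 3(15.999)

103.55 g/mol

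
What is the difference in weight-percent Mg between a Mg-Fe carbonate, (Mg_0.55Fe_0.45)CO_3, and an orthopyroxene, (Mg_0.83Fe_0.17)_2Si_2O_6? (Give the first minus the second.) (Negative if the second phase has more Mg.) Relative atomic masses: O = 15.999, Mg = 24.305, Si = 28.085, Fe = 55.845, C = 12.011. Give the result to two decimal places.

Mg in (Mg_0.55Fe_0.45)CO_3: molar mass 98.506 g/mol; 0.55×24.305 = 13.368 g → 13.57 wt%.
Mg in (Mg_0.83Fe_0.17)_2Si_2O_6: molar mass 211.498 g/mol; 1.66×24.305 = 40.346 g → 19.08 wt%.
Difference = 13.57 − 19.08 = -5.51 percentage points.

-5.51 percentage points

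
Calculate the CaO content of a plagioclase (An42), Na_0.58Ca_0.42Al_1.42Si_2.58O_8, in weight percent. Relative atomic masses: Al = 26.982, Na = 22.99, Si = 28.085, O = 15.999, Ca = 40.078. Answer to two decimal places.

8.76 wt%

Formula mass = 268.933 g/mol.
0.42 Ca → 0.4200 mol CaO per formula unit; M(CaO) = 56.077, so CaO mass = 23.552 g.
23.552/268.933 × 100 = 8.76 wt%.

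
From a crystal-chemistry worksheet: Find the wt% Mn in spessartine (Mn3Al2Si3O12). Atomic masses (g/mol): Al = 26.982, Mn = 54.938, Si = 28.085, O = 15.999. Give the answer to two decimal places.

M(Mn3Al2Si3O12) = 495.021 g/mol.
Mn contributes 3 × 54.938 = 164.814 g per mole.
164.814/495.021 = 0.3329 → 33.29%.

33.29 mass %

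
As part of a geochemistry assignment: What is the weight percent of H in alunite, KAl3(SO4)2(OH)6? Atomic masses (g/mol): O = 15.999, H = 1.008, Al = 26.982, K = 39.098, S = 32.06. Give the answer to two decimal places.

M(KAl3(SO4)2(OH)6) = 414.198 g/mol.
H contributes 6 × 1.008 = 6.048 g per mole.
6.048/414.198 = 0.0146 → 1.46%.

1.46 mass %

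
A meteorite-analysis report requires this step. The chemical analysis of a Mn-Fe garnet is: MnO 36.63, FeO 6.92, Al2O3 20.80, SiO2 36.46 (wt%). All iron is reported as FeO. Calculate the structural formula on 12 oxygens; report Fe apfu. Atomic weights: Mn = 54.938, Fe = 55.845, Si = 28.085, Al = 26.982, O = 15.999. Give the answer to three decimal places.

0.474 Fe apfu

36.63 wt% MnO ÷ 70.937 g/mol = 0.51637 mol, giving 0.51637 Mn and 0.51637 O.
6.92 wt% FeO ÷ 71.844 g/mol = 0.09632 mol, giving 0.09632 Fe and 0.09632 O.
20.80 wt% Al2O3 ÷ 101.961 g/mol = 0.20400 mol, giving 0.40800 Al and 0.61200 O.
36.46 wt% SiO2 ÷ 60.083 g/mol = 0.60683 mol, giving 0.60683 Si and 1.21366 O.
Oxygen sums to 2.43835; scaling by 12/2.43835 = 4.92136 puts the formula on 12 O.
Fe: 0.09632 × 4.92136 = 0.474 atoms per formula unit.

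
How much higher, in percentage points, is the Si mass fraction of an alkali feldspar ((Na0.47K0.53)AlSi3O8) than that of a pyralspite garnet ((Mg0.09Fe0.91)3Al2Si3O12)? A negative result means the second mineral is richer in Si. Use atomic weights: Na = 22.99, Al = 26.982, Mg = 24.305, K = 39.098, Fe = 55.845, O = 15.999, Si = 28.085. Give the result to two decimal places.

Si in (Na0.47K0.53)AlSi3O8: molar mass 270.756 g/mol; 3×28.085 = 84.255 g → 31.12 wt%.
Si in (Mg0.09Fe0.91)3Al2Si3O12: molar mass 489.226 g/mol; 3×28.085 = 84.255 g → 17.22 wt%.
Difference = 31.12 − 17.22 = 13.90 percentage points.

13.90 percentage points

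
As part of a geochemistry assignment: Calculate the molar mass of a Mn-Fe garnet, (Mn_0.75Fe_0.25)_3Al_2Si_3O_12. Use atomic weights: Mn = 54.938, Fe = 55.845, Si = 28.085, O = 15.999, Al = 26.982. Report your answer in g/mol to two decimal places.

The formula mass is the sum 2.25*54.938 + 0.75*55.845 + 2*26.982 + 3*28.085 + 12*15.999.

495.70 g/mol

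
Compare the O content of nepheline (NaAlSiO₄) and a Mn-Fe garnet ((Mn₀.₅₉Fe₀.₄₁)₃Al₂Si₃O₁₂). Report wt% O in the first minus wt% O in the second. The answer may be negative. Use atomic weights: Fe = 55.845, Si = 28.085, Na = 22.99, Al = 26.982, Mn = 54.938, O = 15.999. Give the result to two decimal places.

M(NaAlSiO₄) = 142.053 g/mol, so wt% O = 63.996/142.053 × 100 = 45.05%.
M((Mn₀.₅₉Fe₀.₄₁)₃Al₂Si₃O₁₂) = 496.137 g/mol, so wt% O = 191.988/496.137 × 100 = 38.70%.
45.05 − 38.70 = 6.35 pp.

6.35 percentage points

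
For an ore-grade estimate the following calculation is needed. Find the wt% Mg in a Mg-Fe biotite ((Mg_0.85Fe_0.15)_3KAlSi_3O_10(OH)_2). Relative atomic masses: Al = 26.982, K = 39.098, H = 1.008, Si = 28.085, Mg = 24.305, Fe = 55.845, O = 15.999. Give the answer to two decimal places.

Molar mass of (Mg_0.85Fe_0.15)_3KAlSi_3O_10(OH)_2: 2.55·24.305 + 0.45·55.845 + 1·39.098 + 1·26.982 + 3·28.085 + 12·15.999 + 2·1.008 = 431.447 g/mol.
Mass of Mg per formula unit: 2.55 × 24.305 = 61.978 g.
Weight fraction Mg = 61.978 / 431.447 = 0.1437.

14.37 weight percent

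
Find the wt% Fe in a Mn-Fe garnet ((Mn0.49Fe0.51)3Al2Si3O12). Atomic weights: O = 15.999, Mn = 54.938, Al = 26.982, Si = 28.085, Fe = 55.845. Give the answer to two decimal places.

17.21 mass %

Molar mass of (Mn0.49Fe0.51)3Al2Si3O12: 1.47·54.938 + 1.53·55.845 + 2·26.982 + 3·28.085 + 12·15.999 = 496.409 g/mol.
Mass of Fe per formula unit: 1.53 × 55.845 = 85.443 g.
Weight fraction Fe = 85.443 / 496.409 = 0.1721.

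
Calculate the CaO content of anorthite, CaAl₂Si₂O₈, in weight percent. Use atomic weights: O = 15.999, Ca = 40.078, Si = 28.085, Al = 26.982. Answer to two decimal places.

20.16 wt%

Molar mass of CaAl₂Si₂O₈ = 1×40.078 + 2×26.982 + 2×28.085 + 8×15.999 = 278.204 g/mol.
Each formula unit contains 1 Ca, equivalent to 1/1 = 1.0000 mol CaO.
M(CaO) = 1×40.078 + 1×15.999 = 56.077 g/mol.
Mass of CaO per formula unit = 1.0000 × 56.077 = 56.077 g.
CaO wt% = 56.077 / 278.204 × 100 = 20.16%.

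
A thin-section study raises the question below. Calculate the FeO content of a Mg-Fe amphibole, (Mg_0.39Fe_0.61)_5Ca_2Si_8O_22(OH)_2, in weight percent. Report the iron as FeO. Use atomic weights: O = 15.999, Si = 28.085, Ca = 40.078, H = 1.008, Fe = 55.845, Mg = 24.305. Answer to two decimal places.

M((Mg_0.39Fe_0.61)_5Ca_2Si_8O_22(OH)_2) = 908.550 g/mol; M(FeO) = 71.844 g/mol.
Moles FeO per formula unit = 3.05 Fe ÷ 1 = 3.0500.
FeO fraction = (3.0500 × 71.844) / 908.550 = 219.124/908.550 = 0.2412.

24.12 wt%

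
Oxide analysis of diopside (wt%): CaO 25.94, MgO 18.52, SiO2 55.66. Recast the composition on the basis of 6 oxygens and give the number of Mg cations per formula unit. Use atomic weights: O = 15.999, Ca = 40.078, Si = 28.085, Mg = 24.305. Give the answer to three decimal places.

CaO: 25.94/56.077 = 0.46258 mol → 0.46258 mol Ca, 0.46258 mol O.
MgO: 18.52/40.304 = 0.45951 mol → 0.45951 mol Mg, 0.45951 mol O.
SiO2: 55.66/60.083 = 0.92639 mol → 0.92639 mol Si, 1.85278 mol O.
Total oxygen = 2.77487 mol. Normalization factor = 6/2.77487 = 2.16226.
Mg per 6 O = 0.45951 × 2.16226 = 0.994.

0.994 Mg apfu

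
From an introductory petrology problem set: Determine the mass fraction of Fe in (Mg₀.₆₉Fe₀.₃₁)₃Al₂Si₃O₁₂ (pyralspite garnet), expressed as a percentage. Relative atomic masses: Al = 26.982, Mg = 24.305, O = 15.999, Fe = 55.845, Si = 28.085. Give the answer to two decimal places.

12.01 wt%

Formula mass = 2.07·24.305 + 0.93·55.845 + 2·26.982 + 3·28.085 + 12·15.999 = 432.454 g/mol, of which 51.936 g is Fe.
So Fe makes up 51.936/432.454 = 0.1201 of the mass, i.e. 12.01%.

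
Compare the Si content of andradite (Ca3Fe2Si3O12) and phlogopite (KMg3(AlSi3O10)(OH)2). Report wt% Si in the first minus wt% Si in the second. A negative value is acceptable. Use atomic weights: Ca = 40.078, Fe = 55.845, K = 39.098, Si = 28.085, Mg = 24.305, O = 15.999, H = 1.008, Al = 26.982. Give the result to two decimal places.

M(Ca3Fe2Si3O12) = 508.167 g/mol, so wt% Si = 84.255/508.167 × 100 = 16.58%.
M(KMg3(AlSi3O10)(OH)2) = 417.254 g/mol, so wt% Si = 84.255/417.254 × 100 = 20.19%.
16.58 − 20.19 = -3.61 pp.

-3.61 percentage points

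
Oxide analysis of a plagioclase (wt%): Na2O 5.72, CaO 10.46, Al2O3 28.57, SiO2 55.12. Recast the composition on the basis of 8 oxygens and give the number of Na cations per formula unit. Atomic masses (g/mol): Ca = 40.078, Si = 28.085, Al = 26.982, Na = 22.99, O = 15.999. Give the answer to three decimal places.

0.500 Na apfu

Na2O: 5.72/61.979 = 0.09229 mol → 0.18458 mol Na, 0.09229 mol O.
CaO: 10.46/56.077 = 0.18653 mol → 0.18653 mol Ca, 0.18653 mol O.
Al2O3: 28.57/101.961 = 0.28021 mol → 0.56042 mol Al, 0.84063 mol O.
SiO2: 55.12/60.083 = 0.91740 mol → 0.91740 mol Si, 1.83480 mol O.
Total oxygen = 2.95425 mol. Normalization factor = 8/2.95425 = 2.70796.
Na per 8 O = 0.18458 × 2.70796 = 0.500.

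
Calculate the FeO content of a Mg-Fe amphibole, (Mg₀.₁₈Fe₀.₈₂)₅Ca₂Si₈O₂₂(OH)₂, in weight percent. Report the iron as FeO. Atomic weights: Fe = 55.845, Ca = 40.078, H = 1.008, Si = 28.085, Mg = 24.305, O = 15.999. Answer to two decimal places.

M((Mg₀.₁₈Fe₀.₈₂)₅Ca₂Si₈O₂₂(OH)₂) = 941.667 g/mol; M(FeO) = 71.844 g/mol.
Moles FeO per formula unit = 4.10 Fe ÷ 1 = 4.1000.
FeO fraction = (4.1000 × 71.844) / 941.667 = 294.560/941.667 = 0.3128.

31.28 wt%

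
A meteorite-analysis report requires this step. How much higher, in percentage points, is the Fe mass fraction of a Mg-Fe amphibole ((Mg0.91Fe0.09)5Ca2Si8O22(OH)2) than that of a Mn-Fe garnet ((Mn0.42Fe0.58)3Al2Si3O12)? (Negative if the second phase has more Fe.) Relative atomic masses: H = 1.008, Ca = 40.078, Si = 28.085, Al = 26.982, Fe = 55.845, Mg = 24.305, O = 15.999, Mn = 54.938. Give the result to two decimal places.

Fe in (Mg0.91Fe0.09)5Ca2Si8O22(OH)2: molar mass 826.546 g/mol; 0.45×55.845 = 25.130 g → 3.04 wt%.
Fe in (Mn0.42Fe0.58)3Al2Si3O12: molar mass 496.599 g/mol; 1.74×55.845 = 97.170 g → 19.57 wt%.
Difference = 3.04 − 19.57 = -16.53 percentage points.

-16.53 percentage points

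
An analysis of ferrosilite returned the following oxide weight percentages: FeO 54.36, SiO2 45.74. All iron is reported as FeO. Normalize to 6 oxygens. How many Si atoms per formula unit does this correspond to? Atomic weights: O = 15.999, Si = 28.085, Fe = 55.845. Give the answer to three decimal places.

FeO (M=71.844): mol = 0.75664; Fe = 0.75664, O = 0.75664.
SiO2 (M=60.083): mol = 0.76128; Si = 0.76128, O = 1.52256.
ΣO = 2.27920; factor = 6/ΣO = 2.63250.
Si apfu = 0.76128 × 2.63250 = 2.004.

2.004 Si apfu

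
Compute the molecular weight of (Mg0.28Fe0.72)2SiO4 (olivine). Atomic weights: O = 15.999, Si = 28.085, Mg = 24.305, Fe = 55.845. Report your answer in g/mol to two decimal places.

186.11 g/mol

The formula mass is the sum 0.56×24.305 + 1.44×55.845 + 1×28.085 + 4×15.999.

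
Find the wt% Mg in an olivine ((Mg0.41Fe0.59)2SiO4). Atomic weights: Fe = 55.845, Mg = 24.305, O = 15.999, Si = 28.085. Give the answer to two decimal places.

11.20 wt%

M((Mg0.41Fe0.59)2SiO4) = 177.908 g/mol.
Mg contributes 0.82 × 24.305 = 19.930 g per mole.
19.930/177.908 = 0.1120 → 11.20%.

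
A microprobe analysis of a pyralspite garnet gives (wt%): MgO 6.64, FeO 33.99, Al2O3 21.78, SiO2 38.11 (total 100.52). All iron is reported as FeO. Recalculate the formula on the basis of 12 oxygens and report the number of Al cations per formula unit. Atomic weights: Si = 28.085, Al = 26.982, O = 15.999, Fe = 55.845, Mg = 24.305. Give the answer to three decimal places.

MgO: 6.64/40.304 = 0.16475 mol → 0.16475 mol Mg, 0.16475 mol O.
FeO: 33.99/71.844 = 0.47311 mol → 0.47311 mol Fe, 0.47311 mol O.
Al2O3: 21.78/101.961 = 0.21361 mol → 0.42722 mol Al, 0.64083 mol O.
SiO2: 38.11/60.083 = 0.63429 mol → 0.63429 mol Si, 1.26858 mol O.
Total oxygen = 2.54727 mol. Normalization factor = 12/2.54727 = 4.71093.
Al per 12 O = 0.42722 × 4.71093 = 2.013.

2.013 Al apfu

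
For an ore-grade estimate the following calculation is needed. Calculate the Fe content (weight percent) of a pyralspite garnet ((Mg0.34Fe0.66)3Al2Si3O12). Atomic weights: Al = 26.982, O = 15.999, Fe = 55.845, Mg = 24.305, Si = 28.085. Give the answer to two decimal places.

Molar mass of (Mg0.34Fe0.66)3Al2Si3O12: 1.02·24.305 + 1.98·55.845 + 2·26.982 + 3·28.085 + 12·15.999 = 465.571 g/mol.
Mass of Fe per formula unit: 1.98 × 55.845 = 110.573 g.
Weight fraction Fe = 110.573 / 465.571 = 0.2375.

23.75 weight percent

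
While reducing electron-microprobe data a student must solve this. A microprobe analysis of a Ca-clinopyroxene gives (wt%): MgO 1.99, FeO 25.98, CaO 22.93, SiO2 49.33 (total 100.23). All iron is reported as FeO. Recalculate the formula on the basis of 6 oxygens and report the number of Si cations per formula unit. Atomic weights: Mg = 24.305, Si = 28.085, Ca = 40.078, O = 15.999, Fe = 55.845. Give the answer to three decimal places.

MgO: 1.99/40.304 = 0.04937 mol → 0.04937 mol Mg, 0.04937 mol O.
FeO: 25.98/71.844 = 0.36162 mol → 0.36162 mol Fe, 0.36162 mol O.
CaO: 22.93/56.077 = 0.40890 mol → 0.40890 mol Ca, 0.40890 mol O.
SiO2: 49.33/60.083 = 0.82103 mol → 0.82103 mol Si, 1.64206 mol O.
Total oxygen = 2.46195 mol. Normalization factor = 6/2.46195 = 2.43709.
Si per 6 O = 0.82103 × 2.43709 = 2.001.

2.001 Si apfu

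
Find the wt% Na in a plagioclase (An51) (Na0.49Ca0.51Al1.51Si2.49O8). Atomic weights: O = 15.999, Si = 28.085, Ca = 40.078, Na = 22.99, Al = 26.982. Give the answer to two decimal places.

4.17 wt%

Molar mass of Na0.49Ca0.51Al1.51Si2.49O8: 0.49×22.99 + 0.51×40.078 + 1.51×26.982 + 2.49×28.085 + 8×15.999 = 270.371 g/mol.
Mass of Na per formula unit: 0.49 × 22.99 = 11.265 g.
Weight fraction Na = 11.265 / 270.371 = 0.0417.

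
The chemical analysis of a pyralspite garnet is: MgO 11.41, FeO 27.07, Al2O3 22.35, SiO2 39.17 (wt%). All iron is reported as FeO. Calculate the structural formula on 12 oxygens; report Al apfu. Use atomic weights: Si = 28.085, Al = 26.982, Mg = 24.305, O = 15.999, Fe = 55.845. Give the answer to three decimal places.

2.007 Al apfu

MgO (M=40.304): mol = 0.28310; Mg = 0.28310, O = 0.28310.
FeO (M=71.844): mol = 0.37679; Fe = 0.37679, O = 0.37679.
Al2O3 (M=101.961): mol = 0.21920; Al = 0.43840, O = 0.65760.
SiO2 (M=60.083): mol = 0.65193; Si = 0.65193, O = 1.30386.
ΣO = 2.62135; factor = 12/ΣO = 4.57779.
Al apfu = 0.43840 × 4.57779 = 2.007.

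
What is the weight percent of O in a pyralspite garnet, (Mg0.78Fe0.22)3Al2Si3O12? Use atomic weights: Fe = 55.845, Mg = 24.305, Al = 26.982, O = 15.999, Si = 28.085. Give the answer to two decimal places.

45.29 mass %

Formula mass = 2.34*24.305 + 0.66*55.845 + 2*26.982 + 3*28.085 + 12*15.999 = 423.938 g/mol, of which 191.988 g is O.
So O makes up 191.988/423.938 = 0.4529 of the mass, i.e. 45.29%.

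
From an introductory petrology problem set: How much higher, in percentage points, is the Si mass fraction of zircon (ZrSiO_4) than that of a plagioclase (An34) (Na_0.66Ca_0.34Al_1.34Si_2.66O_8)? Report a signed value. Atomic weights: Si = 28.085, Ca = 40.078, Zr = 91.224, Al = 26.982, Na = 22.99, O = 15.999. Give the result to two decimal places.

First mineral: 28.085 g Si in 183.305 g formula = 15.32 wt% Si.
Second mineral: 74.706 g Si in 267.654 g formula = 27.91 wt% Si.
15.32% − 27.91% gives a difference of -12.59 percentage points.

-12.59 percentage points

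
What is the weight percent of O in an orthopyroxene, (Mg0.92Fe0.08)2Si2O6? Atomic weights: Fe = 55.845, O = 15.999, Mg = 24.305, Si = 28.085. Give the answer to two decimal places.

Molar mass of (Mg0.92Fe0.08)2Si2O6: 1.84×24.305 + 0.16×55.845 + 2×28.085 + 6×15.999 = 205.820 g/mol.
Mass of O per formula unit: 6 × 15.999 = 95.994 g.
Weight fraction O = 95.994 / 205.820 = 0.4664.

46.64 weight percent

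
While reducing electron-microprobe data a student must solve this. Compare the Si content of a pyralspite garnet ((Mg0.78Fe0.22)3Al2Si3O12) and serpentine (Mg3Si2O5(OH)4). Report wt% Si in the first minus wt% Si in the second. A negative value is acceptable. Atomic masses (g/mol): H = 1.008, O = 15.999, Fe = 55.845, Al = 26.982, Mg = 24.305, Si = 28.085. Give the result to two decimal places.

First mineral: 84.255 g Si in 423.938 g formula = 19.87 wt% Si.
Second mineral: 56.170 g Si in 277.108 g formula = 20.27 wt% Si.
19.87% − 20.27% gives a difference of -0.40 percentage points.

-0.40 percentage points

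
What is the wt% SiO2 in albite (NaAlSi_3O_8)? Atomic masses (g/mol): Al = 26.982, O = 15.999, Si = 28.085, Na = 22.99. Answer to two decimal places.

68.74 wt%

Molar mass of NaAlSi_3O_8 = 1*22.99 + 1*26.982 + 3*28.085 + 8*15.999 = 262.219 g/mol.
Each formula unit contains 3 Si, equivalent to 3/1 = 3.0000 mol SiO2.
M(SiO2) = 1×28.085 + 2×15.999 = 60.083 g/mol.
Mass of SiO2 per formula unit = 3.0000 × 60.083 = 180.249 g.
SiO2 wt% = 180.249 / 262.219 × 100 = 68.74%.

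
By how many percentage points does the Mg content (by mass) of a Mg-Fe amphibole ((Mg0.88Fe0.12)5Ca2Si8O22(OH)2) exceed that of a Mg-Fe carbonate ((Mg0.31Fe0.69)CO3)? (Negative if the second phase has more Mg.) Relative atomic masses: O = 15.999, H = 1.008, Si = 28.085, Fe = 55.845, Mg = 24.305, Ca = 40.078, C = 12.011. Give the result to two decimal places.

5.76 percentage points

First mineral: 106.942 g Mg in 831.277 g formula = 12.86 wt% Mg.
Second mineral: 7.535 g Mg in 106.076 g formula = 7.10 wt% Mg.
12.86% − 7.10% gives a difference of 5.76 percentage points.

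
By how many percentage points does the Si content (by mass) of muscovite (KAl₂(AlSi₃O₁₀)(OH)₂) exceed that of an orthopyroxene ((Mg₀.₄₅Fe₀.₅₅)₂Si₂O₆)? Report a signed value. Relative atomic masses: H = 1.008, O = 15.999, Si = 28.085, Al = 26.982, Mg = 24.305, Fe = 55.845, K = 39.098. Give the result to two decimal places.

-2.70 percentage points

Si in KAl₂(AlSi₃O₁₀)(OH)₂: molar mass 398.303 g/mol; 3×28.085 = 84.255 g → 21.15 wt%.
Si in (Mg₀.₄₅Fe₀.₅₅)₂Si₂O₆: molar mass 235.468 g/mol; 2×28.085 = 56.170 g → 23.85 wt%.
Difference = 21.15 − 23.85 = -2.70 percentage points.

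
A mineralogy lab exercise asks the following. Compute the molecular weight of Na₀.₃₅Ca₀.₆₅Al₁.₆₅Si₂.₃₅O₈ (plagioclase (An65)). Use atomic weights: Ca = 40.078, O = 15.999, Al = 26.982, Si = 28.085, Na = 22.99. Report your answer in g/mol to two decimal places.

272.61 g/mol

M = 0.35×22.99 + 0.65×40.078 + 1.65×26.982 + 2.35×28.085 + 8×15.999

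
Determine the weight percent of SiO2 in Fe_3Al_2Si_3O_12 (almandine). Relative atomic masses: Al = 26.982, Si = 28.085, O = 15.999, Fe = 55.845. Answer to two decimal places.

36.21 wt%

M(Fe_3Al_2Si_3O_12) = 497.742 g/mol; M(SiO2) = 60.083 g/mol.
Moles SiO2 per formula unit = 3 Si ÷ 1 = 3.0000.
SiO2 fraction = (3.0000 × 60.083) / 497.742 = 180.249/497.742 = 0.3621.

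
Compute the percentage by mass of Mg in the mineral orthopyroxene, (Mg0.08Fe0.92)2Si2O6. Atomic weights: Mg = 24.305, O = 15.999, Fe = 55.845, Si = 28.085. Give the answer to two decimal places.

1.50 weight percent

Molar mass of (Mg0.08Fe0.92)2Si2O6: 0.16×24.305 + 1.84×55.845 + 2×28.085 + 6×15.999 = 258.808 g/mol.
Mass of Mg per formula unit: 0.16 × 24.305 = 3.889 g.
Weight fraction Mg = 3.889 / 258.808 = 0.0150.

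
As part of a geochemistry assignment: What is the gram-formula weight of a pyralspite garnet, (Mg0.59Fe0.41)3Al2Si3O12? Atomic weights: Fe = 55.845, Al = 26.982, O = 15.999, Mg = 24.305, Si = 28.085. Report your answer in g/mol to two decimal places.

The formula mass is the sum 1.77×24.305 + 1.23×55.845 + 2×26.982 + 3×28.085 + 12×15.999.

441.92 g/mol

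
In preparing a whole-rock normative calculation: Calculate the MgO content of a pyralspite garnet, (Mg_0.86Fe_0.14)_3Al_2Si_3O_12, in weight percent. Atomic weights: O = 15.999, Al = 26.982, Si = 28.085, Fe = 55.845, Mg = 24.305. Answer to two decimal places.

24.97 wt%

Formula mass = 416.369 g/mol.
2.58 Mg → 2.5800 mol MgO per formula unit; M(MgO) = 40.304, so MgO mass = 103.984 g.
103.984/416.369 × 100 = 24.97 wt%.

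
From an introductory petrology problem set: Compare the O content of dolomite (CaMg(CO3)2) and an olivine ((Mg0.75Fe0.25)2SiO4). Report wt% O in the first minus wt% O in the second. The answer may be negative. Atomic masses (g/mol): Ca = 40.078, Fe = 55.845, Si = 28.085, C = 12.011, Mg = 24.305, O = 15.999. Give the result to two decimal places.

11.16 percentage points

M(CaMg(CO3)2) = 184.399 g/mol, so wt% O = 95.994/184.399 × 100 = 52.06%.
M((Mg0.75Fe0.25)2SiO4) = 156.461 g/mol, so wt% O = 63.996/156.461 × 100 = 40.90%.
52.06 − 40.90 = 11.16 pp.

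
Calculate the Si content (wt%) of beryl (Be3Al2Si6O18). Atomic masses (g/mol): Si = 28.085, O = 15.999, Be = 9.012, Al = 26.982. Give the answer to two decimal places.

31.35 wt%

Molar mass of Be3Al2Si6O18: 3·9.012 + 2·26.982 + 6·28.085 + 18·15.999 = 537.492 g/mol.
Mass of Si per formula unit: 6 × 28.085 = 168.510 g.
Weight fraction Si = 168.510 / 537.492 = 0.3135.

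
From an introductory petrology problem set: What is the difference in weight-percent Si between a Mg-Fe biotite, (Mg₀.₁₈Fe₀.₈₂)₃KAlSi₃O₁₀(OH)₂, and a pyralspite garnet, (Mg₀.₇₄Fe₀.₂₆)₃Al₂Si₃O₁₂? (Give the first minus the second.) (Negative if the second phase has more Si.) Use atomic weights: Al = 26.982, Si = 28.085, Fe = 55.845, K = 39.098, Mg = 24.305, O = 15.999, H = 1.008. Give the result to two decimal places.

First mineral: 84.255 g Si in 494.842 g formula = 17.03 wt% Si.
Second mineral: 84.255 g Si in 427.723 g formula = 19.70 wt% Si.
17.03% − 19.70% gives a difference of -2.67 percentage points.

-2.67 percentage points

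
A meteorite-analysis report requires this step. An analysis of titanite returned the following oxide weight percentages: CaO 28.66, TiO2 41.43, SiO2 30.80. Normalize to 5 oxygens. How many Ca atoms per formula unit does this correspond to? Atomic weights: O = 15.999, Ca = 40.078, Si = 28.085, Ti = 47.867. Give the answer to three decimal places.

28.66 wt% CaO ÷ 56.077 g/mol = 0.51108 mol, giving 0.51108 Ca and 0.51108 O.
41.43 wt% TiO2 ÷ 79.865 g/mol = 0.51875 mol, giving 0.51875 Ti and 1.03750 O.
30.80 wt% SiO2 ÷ 60.083 g/mol = 0.51262 mol, giving 0.51262 Si and 1.02524 O.
Oxygen sums to 2.57382; scaling by 5/2.57382 = 1.94264 puts the formula on 5 O.
Ca: 0.51108 × 1.94264 = 0.993 atoms per formula unit.

0.993 Ca apfu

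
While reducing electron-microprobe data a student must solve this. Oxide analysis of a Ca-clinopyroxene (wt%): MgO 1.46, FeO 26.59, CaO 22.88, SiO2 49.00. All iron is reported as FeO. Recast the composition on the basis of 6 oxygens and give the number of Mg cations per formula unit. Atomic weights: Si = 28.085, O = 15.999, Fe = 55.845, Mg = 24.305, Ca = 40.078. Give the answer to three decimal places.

MgO: 1.46/40.304 = 0.03622 mol → 0.03622 mol Mg, 0.03622 mol O.
FeO: 26.59/71.844 = 0.37011 mol → 0.37011 mol Fe, 0.37011 mol O.
CaO: 22.88/56.077 = 0.40801 mol → 0.40801 mol Ca, 0.40801 mol O.
SiO2: 49.00/60.083 = 0.81554 mol → 0.81554 mol Si, 1.63108 mol O.
Total oxygen = 2.44542 mol. Normalization factor = 6/2.44542 = 2.45357.
Mg per 6 O = 0.03622 × 2.45357 = 0.089.

0.089 Mg apfu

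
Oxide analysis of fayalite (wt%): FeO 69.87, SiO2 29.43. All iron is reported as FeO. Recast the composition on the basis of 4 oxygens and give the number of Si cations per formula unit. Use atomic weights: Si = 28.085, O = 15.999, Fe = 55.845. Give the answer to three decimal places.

FeO (M=71.844): mol = 0.97252; Fe = 0.97252, O = 0.97252.
SiO2 (M=60.083): mol = 0.48982; Si = 0.48982, O = 0.97964.
ΣO = 1.95216; factor = 4/ΣO = 2.04901.
Si apfu = 0.48982 × 2.04901 = 1.004.

1.004 Si apfu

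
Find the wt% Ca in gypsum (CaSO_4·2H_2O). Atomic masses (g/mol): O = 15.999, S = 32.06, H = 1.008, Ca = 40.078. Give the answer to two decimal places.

M(CaSO_4·2H_2O) = 172.164 g/mol.
Ca contributes 1 × 40.078 = 40.078 g per mole.
40.078/172.164 = 0.2328 → 23.28%.

23.28 wt%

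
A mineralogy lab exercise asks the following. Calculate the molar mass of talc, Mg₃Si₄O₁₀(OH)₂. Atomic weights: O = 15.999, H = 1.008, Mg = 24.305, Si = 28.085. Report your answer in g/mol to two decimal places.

379.26 g/mol

M = 3(24.305) + 4(28.085) + 12(15.999) + 2(1.008)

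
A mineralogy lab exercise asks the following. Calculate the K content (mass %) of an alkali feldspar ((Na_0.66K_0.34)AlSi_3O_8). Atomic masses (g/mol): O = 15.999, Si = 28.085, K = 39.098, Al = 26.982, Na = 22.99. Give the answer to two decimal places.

M((Na_0.66K_0.34)AlSi_3O_8) = 267.696 g/mol.
K contributes 0.34 × 39.098 = 13.293 g per mole.
13.293/267.696 = 0.0497 → 4.97%.

4.97 mass %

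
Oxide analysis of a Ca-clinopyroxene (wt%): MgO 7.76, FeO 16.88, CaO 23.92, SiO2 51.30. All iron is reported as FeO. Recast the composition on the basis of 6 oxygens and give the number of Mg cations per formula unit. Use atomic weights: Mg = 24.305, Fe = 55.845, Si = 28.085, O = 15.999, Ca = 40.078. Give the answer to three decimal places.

MgO: 7.76/40.304 = 0.19254 mol → 0.19254 mol Mg, 0.19254 mol O.
FeO: 16.88/71.844 = 0.23495 mol → 0.23495 mol Fe, 0.23495 mol O.
CaO: 23.92/56.077 = 0.42656 mol → 0.42656 mol Ca, 0.42656 mol O.
SiO2: 51.30/60.083 = 0.85382 mol → 0.85382 mol Si, 1.70764 mol O.
Total oxygen = 2.56169 mol. Normalization factor = 6/2.56169 = 2.34220.
Mg per 6 O = 0.19254 × 2.34220 = 0.451.

0.451 Mg apfu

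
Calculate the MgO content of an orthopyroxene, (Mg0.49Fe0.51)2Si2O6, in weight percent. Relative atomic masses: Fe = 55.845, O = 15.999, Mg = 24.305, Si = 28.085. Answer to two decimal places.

16.96 wt%

Molar mass of (Mg0.49Fe0.51)2Si2O6 = 0.98*24.305 + 1.02*55.845 + 2*28.085 + 6*15.999 = 232.945 g/mol.
Each formula unit contains 0.98 Mg, equivalent to 0.98/1 = 0.9800 mol MgO.
M(MgO) = 1×24.305 + 1×15.999 = 40.304 g/mol.
Mass of MgO per formula unit = 0.9800 × 40.304 = 39.498 g.
MgO wt% = 39.498 / 232.945 × 100 = 16.96%.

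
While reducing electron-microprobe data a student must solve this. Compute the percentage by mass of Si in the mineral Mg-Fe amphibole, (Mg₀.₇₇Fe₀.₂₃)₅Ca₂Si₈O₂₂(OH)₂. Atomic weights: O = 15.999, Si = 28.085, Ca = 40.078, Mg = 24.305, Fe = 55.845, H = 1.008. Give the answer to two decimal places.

26.48 wt%

Molar mass of (Mg₀.₇₇Fe₀.₂₃)₅Ca₂Si₈O₂₂(OH)₂: 3.85×24.305 + 1.15×55.845 + 2×40.078 + 8×28.085 + 24×15.999 + 2×1.008 = 848.624 g/mol.
Mass of Si per formula unit: 8 × 28.085 = 224.680 g.
Weight fraction Si = 224.680 / 848.624 = 0.2648.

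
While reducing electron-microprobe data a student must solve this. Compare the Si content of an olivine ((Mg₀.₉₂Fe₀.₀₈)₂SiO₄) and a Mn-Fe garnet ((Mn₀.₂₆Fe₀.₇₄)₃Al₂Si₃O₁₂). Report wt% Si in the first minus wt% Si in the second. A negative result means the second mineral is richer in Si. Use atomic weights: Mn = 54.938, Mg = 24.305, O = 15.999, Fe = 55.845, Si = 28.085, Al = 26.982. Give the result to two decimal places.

2.32 percentage points

M((Mg₀.₉₂Fe₀.₀₈)₂SiO₄) = 145.737 g/mol, so wt% Si = 28.085/145.737 × 100 = 19.27%.
M((Mn₀.₂₆Fe₀.₇₄)₃Al₂Si₃O₁₂) = 497.035 g/mol, so wt% Si = 84.255/497.035 × 100 = 16.95%.
19.27 − 16.95 = 2.32 pp.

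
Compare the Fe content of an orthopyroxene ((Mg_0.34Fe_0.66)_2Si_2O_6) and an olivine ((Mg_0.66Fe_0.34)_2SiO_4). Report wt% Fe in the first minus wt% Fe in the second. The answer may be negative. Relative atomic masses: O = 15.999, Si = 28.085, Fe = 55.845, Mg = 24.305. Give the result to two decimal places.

6.99 percentage points

First mineral: 73.715 g Fe in 242.407 g formula = 30.41 wt% Fe.
Second mineral: 37.975 g Fe in 162.138 g formula = 23.42 wt% Fe.
30.41% − 23.42% gives a difference of 6.99 percentage points.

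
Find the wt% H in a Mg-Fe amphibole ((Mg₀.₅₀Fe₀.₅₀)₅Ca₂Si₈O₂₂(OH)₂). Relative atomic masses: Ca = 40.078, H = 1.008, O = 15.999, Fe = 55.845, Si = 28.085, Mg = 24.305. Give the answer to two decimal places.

Formula mass = 2.50×24.305 + 2.50×55.845 + 2×40.078 + 8×28.085 + 24×15.999 + 2×1.008 = 891.203 g/mol, of which 2.016 g is H.
So H makes up 2.016/891.203 = 0.0023 of the mass, i.e. 0.23%.

0.23 weight percent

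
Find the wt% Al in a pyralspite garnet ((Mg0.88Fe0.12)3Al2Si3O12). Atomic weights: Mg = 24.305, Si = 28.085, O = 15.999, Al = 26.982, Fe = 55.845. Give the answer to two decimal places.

13.02 weight percent

Formula mass = 2.64*24.305 + 0.36*55.845 + 2*26.982 + 3*28.085 + 12*15.999 = 414.476 g/mol, of which 53.964 g is Al.
So Al makes up 53.964/414.476 = 0.1302 of the mass, i.e. 13.02%.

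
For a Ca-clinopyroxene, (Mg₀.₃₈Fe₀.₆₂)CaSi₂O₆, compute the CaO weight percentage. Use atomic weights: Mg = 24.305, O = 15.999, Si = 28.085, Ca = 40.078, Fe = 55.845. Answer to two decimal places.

23.75 wt%

Formula mass = 236.102 g/mol.
1 Ca → 1.0000 mol CaO per formula unit; M(CaO) = 56.077, so CaO mass = 56.077 g.
56.077/236.102 × 100 = 23.75 wt%.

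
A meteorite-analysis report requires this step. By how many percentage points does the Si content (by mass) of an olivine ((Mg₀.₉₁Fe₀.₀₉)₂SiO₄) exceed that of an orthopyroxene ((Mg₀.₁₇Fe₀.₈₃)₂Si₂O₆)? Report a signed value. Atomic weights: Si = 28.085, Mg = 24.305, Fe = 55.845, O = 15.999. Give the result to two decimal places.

-3.00 percentage points

M((Mg₀.₉₁Fe₀.₀₉)₂SiO₄) = 146.368 g/mol, so wt% Si = 28.085/146.368 × 100 = 19.19%.
M((Mg₀.₁₇Fe₀.₈₃)₂Si₂O₆) = 253.130 g/mol, so wt% Si = 56.170/253.130 × 100 = 22.19%.
19.19 − 22.19 = -3.00 pp.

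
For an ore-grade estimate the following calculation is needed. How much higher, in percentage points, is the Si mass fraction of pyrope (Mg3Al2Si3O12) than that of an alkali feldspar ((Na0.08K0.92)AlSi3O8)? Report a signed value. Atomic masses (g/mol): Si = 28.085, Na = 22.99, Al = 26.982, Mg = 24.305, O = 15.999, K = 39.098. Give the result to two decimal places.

First mineral: 84.255 g Si in 403.122 g formula = 20.90 wt% Si.
Second mineral: 84.255 g Si in 277.038 g formula = 30.41 wt% Si.
20.90% − 30.41% gives a difference of -9.51 percentage points.

-9.51 percentage points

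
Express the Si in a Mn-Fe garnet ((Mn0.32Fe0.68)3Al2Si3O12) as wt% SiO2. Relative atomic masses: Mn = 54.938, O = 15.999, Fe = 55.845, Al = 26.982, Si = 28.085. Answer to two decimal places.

Formula mass = 496.871 g/mol.
3 Si → 3.0000 mol SiO2 per formula unit; M(SiO2) = 60.083, so SiO2 mass = 180.249 g.
180.249/496.871 × 100 = 36.28 wt%.

36.28 wt%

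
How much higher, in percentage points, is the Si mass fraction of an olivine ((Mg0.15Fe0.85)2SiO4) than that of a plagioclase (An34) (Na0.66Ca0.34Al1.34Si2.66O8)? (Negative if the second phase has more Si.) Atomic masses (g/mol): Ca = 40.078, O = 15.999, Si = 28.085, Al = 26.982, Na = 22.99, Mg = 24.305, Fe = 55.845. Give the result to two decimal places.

-13.46 percentage points

First mineral: 28.085 g Si in 194.309 g formula = 14.45 wt% Si.
Second mineral: 74.706 g Si in 267.654 g formula = 27.91 wt% Si.
14.45% − 27.91% gives a difference of -13.46 percentage points.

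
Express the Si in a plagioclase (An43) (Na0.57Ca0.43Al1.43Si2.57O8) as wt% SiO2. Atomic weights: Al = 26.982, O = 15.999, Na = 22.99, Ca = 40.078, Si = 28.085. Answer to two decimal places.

M(Na0.57Ca0.43Al1.43Si2.57O8) = 269.093 g/mol; M(SiO2) = 60.083 g/mol.
Moles SiO2 per formula unit = 2.57 Si ÷ 1 = 2.5700.
SiO2 fraction = (2.5700 × 60.083) / 269.093 = 154.413/269.093 = 0.5738.

57.38 wt%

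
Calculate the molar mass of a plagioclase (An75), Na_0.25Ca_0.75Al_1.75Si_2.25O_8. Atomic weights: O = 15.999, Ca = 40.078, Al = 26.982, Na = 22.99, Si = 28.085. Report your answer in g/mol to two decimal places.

M = 0.25(22.99) + 0.75(40.078) + 1.75(26.982) + 2.25(28.085) + 8(15.999)

274.21 g/mol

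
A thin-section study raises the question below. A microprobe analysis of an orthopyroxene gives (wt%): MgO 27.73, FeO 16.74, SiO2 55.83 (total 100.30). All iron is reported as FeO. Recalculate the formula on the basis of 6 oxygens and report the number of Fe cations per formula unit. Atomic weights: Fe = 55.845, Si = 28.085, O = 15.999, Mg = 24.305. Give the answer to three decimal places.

0.503 Fe apfu

27.73 wt% MgO ÷ 40.304 g/mol = 0.68802 mol, giving 0.68802 Mg and 0.68802 O.
16.74 wt% FeO ÷ 71.844 g/mol = 0.23300 mol, giving 0.23300 Fe and 0.23300 O.
55.83 wt% SiO2 ÷ 60.083 g/mol = 0.92921 mol, giving 0.92921 Si and 1.85842 O.
Oxygen sums to 2.77944; scaling by 6/2.77944 = 2.15871 puts the formula on 6 O.
Fe: 0.23300 × 2.15871 = 0.503 atoms per formula unit.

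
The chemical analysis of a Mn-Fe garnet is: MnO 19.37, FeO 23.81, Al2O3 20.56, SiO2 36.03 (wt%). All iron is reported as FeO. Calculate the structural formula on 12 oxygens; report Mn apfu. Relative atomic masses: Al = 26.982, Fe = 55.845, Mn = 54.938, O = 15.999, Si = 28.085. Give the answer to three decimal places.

19.37 wt% MnO ÷ 70.937 g/mol = 0.27306 mol, giving 0.27306 Mn and 0.27306 O.
23.81 wt% FeO ÷ 71.844 g/mol = 0.33141 mol, giving 0.33141 Fe and 0.33141 O.
20.56 wt% Al2O3 ÷ 101.961 g/mol = 0.20165 mol, giving 0.40330 Al and 0.60495 O.
36.03 wt% SiO2 ÷ 60.083 g/mol = 0.59967 mol, giving 0.59967 Si and 1.19934 O.
Oxygen sums to 2.40876; scaling by 12/2.40876 = 4.98182 puts the formula on 12 O.
Mn: 0.27306 × 4.98182 = 1.360 atoms per formula unit.

1.360 Mn apfu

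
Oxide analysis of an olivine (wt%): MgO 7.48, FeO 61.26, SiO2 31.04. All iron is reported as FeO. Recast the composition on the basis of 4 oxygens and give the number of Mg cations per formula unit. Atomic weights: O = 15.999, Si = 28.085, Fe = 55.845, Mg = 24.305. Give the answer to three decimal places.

7.48 wt% MgO ÷ 40.304 g/mol = 0.18559 mol, giving 0.18559 Mg and 0.18559 O.
61.26 wt% FeO ÷ 71.844 g/mol = 0.85268 mol, giving 0.85268 Fe and 0.85268 O.
31.04 wt% SiO2 ÷ 60.083 g/mol = 0.51662 mol, giving 0.51662 Si and 1.03324 O.
Oxygen sums to 2.07151; scaling by 4/2.07151 = 1.93096 puts the formula on 4 O.
Mg: 0.18559 × 1.93096 = 0.358 atoms per formula unit.

0.358 Mg apfu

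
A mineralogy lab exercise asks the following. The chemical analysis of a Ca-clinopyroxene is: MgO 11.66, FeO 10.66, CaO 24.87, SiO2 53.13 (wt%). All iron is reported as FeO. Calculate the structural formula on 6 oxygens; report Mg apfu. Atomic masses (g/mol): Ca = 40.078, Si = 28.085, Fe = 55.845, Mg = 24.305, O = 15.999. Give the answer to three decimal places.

11.66 wt% MgO ÷ 40.304 g/mol = 0.28930 mol, giving 0.28930 Mg and 0.28930 O.
10.66 wt% FeO ÷ 71.844 g/mol = 0.14838 mol, giving 0.14838 Fe and 0.14838 O.
24.87 wt% CaO ÷ 56.077 g/mol = 0.44350 mol, giving 0.44350 Ca and 0.44350 O.
53.13 wt% SiO2 ÷ 60.083 g/mol = 0.88428 mol, giving 0.88428 Si and 1.76856 O.
Oxygen sums to 2.64974; scaling by 6/2.64974 = 2.26437 puts the formula on 6 O.
Mg: 0.28930 × 2.26437 = 0.655 atoms per formula unit.

0.655 Mg apfu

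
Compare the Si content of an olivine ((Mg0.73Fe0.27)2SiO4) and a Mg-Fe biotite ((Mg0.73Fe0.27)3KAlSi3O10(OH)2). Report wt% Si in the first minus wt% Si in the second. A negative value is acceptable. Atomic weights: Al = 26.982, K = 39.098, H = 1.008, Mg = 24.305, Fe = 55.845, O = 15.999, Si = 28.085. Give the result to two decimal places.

M((Mg0.73Fe0.27)2SiO4) = 157.723 g/mol, so wt% Si = 28.085/157.723 × 100 = 17.81%.
M((Mg0.73Fe0.27)3KAlSi3O10(OH)2) = 442.801 g/mol, so wt% Si = 84.255/442.801 × 100 = 19.03%.
17.81 − 19.03 = -1.22 pp.

-1.22 percentage points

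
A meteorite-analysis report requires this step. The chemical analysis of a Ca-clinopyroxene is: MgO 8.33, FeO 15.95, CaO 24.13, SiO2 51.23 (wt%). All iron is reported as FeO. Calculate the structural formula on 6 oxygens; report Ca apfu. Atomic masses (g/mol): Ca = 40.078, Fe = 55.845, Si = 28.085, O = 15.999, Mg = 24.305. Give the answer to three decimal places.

1.007 Ca apfu

MgO: 8.33/40.304 = 0.20668 mol → 0.20668 mol Mg, 0.20668 mol O.
FeO: 15.95/71.844 = 0.22201 mol → 0.22201 mol Fe, 0.22201 mol O.
CaO: 24.13/56.077 = 0.43030 mol → 0.43030 mol Ca, 0.43030 mol O.
SiO2: 51.23/60.083 = 0.85265 mol → 0.85265 mol Si, 1.70530 mol O.
Total oxygen = 2.56429 mol. Normalization factor = 6/2.56429 = 2.33983.
Ca per 6 O = 0.43030 × 2.33983 = 1.007.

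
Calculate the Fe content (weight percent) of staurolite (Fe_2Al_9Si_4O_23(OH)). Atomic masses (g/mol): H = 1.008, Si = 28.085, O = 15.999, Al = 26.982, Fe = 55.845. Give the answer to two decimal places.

13.11 weight percent

M(Fe_2Al_9Si_4O_23(OH)) = 851.852 g/mol.
Fe contributes 2 × 55.845 = 111.690 g per mole.
111.690/851.852 = 0.1311 → 13.11%.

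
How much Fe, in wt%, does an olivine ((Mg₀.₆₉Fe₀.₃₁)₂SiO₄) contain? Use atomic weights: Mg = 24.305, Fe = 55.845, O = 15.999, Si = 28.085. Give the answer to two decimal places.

21.61 wt%

Molar mass of (Mg₀.₆₉Fe₀.₃₁)₂SiO₄: 1.38*24.305 + 0.62*55.845 + 1*28.085 + 4*15.999 = 160.246 g/mol.
Mass of Fe per formula unit: 0.62 × 55.845 = 34.624 g.
Weight fraction Fe = 34.624 / 160.246 = 0.2161.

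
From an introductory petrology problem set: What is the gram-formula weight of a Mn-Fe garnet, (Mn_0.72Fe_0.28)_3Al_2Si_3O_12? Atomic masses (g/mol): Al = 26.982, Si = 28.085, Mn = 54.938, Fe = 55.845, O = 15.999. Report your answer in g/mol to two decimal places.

The formula mass is the sum 2.16×54.938 + 0.84×55.845 + 2×26.982 + 3×28.085 + 12×15.999.

495.78 g/mol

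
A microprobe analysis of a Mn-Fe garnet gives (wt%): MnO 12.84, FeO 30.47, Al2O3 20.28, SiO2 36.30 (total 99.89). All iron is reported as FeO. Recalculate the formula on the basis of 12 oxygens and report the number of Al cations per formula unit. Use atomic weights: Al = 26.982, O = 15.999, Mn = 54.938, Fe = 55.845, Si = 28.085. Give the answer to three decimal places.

1.981 Al apfu

MnO: 12.84/70.937 = 0.18101 mol → 0.18101 mol Mn, 0.18101 mol O.
FeO: 30.47/71.844 = 0.42411 mol → 0.42411 mol Fe, 0.42411 mol O.
Al2O3: 20.28/101.961 = 0.19890 mol → 0.39780 mol Al, 0.59670 mol O.
SiO2: 36.30/60.083 = 0.60416 mol → 0.60416 mol Si, 1.20832 mol O.
Total oxygen = 2.41014 mol. Normalization factor = 12/2.41014 = 4.97896.
Al per 12 O = 0.39780 × 4.97896 = 1.981.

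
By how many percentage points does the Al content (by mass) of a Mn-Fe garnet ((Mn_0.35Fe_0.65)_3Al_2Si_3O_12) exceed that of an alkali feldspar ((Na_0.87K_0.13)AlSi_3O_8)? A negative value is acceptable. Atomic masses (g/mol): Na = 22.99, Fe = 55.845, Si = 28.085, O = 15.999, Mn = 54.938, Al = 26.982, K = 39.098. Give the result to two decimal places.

0.65 percentage points

First mineral: 53.964 g Al in 496.790 g formula = 10.86 wt% Al.
Second mineral: 26.982 g Al in 264.313 g formula = 10.21 wt% Al.
10.86% − 10.21% gives a difference of 0.65 percentage points.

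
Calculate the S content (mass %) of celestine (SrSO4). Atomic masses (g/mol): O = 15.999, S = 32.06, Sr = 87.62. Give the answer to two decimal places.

M(SrSO4) = 183.676 g/mol.
S contributes 1 × 32.06 = 32.060 g per mole.
32.060/183.676 = 0.1745 → 17.45%.

17.45 mass %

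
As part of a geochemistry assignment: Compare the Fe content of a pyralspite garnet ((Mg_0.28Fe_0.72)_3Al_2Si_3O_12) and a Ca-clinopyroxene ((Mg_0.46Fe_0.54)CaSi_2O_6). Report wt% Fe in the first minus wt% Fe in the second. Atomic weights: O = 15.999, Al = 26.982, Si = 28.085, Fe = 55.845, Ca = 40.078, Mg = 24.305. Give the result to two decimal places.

12.69 percentage points

First mineral: 120.625 g Fe in 471.248 g formula = 25.60 wt% Fe.
Second mineral: 30.156 g Fe in 233.579 g formula = 12.91 wt% Fe.
25.60% − 12.91% gives a difference of 12.69 percentage points.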